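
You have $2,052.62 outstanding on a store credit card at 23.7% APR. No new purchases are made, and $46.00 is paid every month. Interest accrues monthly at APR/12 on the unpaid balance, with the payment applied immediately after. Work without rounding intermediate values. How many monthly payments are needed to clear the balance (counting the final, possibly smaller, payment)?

Monthly rate r = 23.7%/12 = 1.975% = 0.01975.
Recurrence: B ← B·(1+r) − $46.00.
Month 1: interest $40.54; balance after payment $2,047.16.
Month 2: interest $40.43; balance after payment $2,041.59.
Closed form: n = −ln(1 − rB₀/P)/ln(1+r) = −ln(0.11871)/ln(1.01975) ≈ 108.964, so the balance reaches zero during payment 109.

109 payments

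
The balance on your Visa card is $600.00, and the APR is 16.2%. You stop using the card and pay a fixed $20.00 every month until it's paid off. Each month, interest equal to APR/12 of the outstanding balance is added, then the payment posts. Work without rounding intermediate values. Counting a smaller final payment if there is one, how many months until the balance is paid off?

Monthly rate r = 16.2%/12 = 1.35% = 0.0135.
Recurrence: B ← B·(1+r) − $20.00.
Month 1: interest $8.10; balance after payment $588.10.
Month 2: interest $7.94; balance after payment $576.04.
Closed form: n = −ln(1 − rB₀/P)/ln(1+r) = −ln(0.595)/ln(1.0135) ≈ 38.718, so the balance reaches zero during payment 39.

39 payments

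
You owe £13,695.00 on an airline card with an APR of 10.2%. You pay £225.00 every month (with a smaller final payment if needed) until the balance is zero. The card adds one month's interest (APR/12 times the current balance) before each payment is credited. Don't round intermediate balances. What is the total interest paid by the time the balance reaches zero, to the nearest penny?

Monthly rate r = 10.2%/12 = 0.85% = 0.0085.
Payoff takes n = ⌈−ln(1 − rB₀/P)/ln(1+r)⌉ = ⌈86.069⌉ = 87 payments; the last is £15.67.
Total paid = 86·£225.00 + £15.67 = £19,365.67.
Total interest = total paid − principal = £19,365.67 − £13,695.00 = £5,670.67.

£5,670.67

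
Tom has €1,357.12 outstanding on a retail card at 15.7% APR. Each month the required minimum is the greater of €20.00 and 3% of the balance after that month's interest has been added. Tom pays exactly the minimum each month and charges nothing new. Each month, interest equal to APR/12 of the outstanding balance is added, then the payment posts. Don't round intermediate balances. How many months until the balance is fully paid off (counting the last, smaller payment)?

Monthly rate r = 15.7%/12 = 1.30833% = 0.0130833.
While 3% of the post-interest balance exceeds €20.00, each month B ← (B·(1+r))·(1 − 0.03), i.e. B shrinks by the factor (1+r)·0.97 = 0.98269.
This holds for months 1–42. Entering month 43 the balance is €651.82; 3% of the post-interest balance is now below €20.00, so the flat €20.00 minimum applies from here.
From month 43 a fixed €20.00 at rate r clears €651.82 in 43 more payments. Total: 42 + 43 = 85 months.

85 months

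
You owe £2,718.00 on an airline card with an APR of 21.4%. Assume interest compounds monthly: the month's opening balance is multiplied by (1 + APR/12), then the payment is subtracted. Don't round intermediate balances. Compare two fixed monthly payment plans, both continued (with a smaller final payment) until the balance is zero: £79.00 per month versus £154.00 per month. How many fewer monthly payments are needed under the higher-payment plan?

Monthly rate r = 21.4%/12 = 1.78333% = 0.0178333.
At £79.00/mo: n = ⌈−ln(1 − rB₀/P)/ln(1+r)⌉ = 54 payments (last £62.39); total interest = total paid − £2,718.00 = £1,531.39.
At £154.00/mo: 22 payments (last £59.28); total interest £575.28.
Payments saved = 54 − 22 = 32.

32 fewer payments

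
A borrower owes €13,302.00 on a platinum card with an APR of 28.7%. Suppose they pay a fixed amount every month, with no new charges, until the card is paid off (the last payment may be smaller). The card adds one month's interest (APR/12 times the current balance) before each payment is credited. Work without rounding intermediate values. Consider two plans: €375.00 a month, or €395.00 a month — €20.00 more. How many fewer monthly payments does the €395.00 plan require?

Monthly rate r = 28.7%/12 = 2.39167% = 0.0239167.
At €375.00/mo: n = ⌈−ln(1 − rB₀/P)/ln(1+r)⌉ = 80 payments (last €304.50); total interest = total paid − €13,302.00 = €16,627.50.
At €395.00/mo: 70 payments (last €102.32); total interest €14,055.32.
Payments saved = 80 − 70 = 10.

10 fewer payments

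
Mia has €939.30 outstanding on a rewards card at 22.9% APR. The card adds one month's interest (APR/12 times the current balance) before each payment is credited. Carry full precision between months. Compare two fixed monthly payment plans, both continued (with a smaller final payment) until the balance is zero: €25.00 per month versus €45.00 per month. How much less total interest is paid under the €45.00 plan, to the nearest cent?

€459.98

Monthly rate r = 22.9%/12 = 1.90833% = 0.0190833.
At €25.00/mo: n = ⌈−ln(1 − rB₀/P)/ln(1+r)⌉ = 67 payments (last €19.44); total interest = total paid − €939.30 = €730.14.
At €45.00/mo: 27 payments (last €39.46); total interest €270.16.
Interest saved = €730.14 − €270.16 = €459.98.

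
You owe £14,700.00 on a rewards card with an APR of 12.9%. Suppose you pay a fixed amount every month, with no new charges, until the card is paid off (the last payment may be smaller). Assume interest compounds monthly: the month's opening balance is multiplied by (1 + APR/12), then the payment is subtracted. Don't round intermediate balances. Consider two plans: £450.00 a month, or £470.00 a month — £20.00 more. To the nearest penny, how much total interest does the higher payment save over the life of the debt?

£191.78

Monthly rate r = 12.9%/12 = 1.075% = 0.01075.
At £450.00/mo: n = ⌈−ln(1 − rB₀/P)/ln(1+r)⌉ = 41 payments (last £205.73); total interest = total paid − £14,700.00 = £3,505.73.
At £470.00/mo: 39 payments (last £153.95); total interest £3,313.95.
Interest saved = £3,505.73 − £3,313.95 = £191.78.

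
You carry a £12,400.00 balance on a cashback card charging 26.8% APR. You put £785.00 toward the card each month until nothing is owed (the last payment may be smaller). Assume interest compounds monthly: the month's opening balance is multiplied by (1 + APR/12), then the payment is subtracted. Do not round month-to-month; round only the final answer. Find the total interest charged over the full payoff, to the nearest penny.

£3,064.39

Monthly rate r = 26.8%/12 = 2.23333% = 0.0223333.
Payoff takes n = ⌈−ln(1 − rB₀/P)/ln(1+r)⌉ = ⌈19.698⌉ = 20 payments; the last is £549.39.
Total paid = 19·£785.00 + £549.39 = £15,464.39.
Total interest = total paid − principal = £15,464.39 − £12,400.00 = £3,064.39.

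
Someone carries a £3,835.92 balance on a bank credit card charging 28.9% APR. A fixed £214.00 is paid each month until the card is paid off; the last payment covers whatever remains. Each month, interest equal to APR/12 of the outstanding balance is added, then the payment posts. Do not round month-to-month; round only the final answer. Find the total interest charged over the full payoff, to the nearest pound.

£1,246

Monthly rate r = 28.9%/12 = 2.40833% = 0.0240833.
Payoff takes n = ⌈−ln(1 − rB₀/P)/ln(1+r)⌉ = ⌈23.745⌉ = 24 payments; the last is £159.98.
Total paid = 23·£214.00 + £159.98 = £5,081.98.
Total interest = total paid − principal = £5,081.98 − £3,835.92 = £1,246.06.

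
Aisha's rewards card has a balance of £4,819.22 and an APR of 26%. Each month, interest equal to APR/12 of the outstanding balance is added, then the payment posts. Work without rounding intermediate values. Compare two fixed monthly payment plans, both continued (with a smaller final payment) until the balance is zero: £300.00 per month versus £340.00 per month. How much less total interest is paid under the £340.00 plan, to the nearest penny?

Monthly rate r = 26%/12 = 2.16667% = 0.0216667.
At £300.00/mo: n = ⌈−ln(1 − rB₀/P)/ln(1+r)⌉ = 20 payments (last £287.38); total interest = total paid − £4,819.22 = £1,168.16.
At £340.00/mo: 18 payments (last £39.71); total interest £1,000.49.
Interest saved = £1,168.16 − £1,000.49 = £167.67.

£167.67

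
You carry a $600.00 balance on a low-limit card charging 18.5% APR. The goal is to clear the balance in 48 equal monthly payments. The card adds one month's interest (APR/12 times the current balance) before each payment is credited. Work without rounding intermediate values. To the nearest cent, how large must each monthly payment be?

Monthly rate r = 18.5%/12 = 1.54167% = 0.0154167.
Level-payment amortization: P = B₀·r / (1 − (1+r)^(−n)) = 600.00·0.0154167 / (1 − 1.01542^(−48)).
Denominator 1 − (1+r)^(−48) = 0.52018458.
P = 9.25 / 0.52018458 ≈ 17.78.

$17.78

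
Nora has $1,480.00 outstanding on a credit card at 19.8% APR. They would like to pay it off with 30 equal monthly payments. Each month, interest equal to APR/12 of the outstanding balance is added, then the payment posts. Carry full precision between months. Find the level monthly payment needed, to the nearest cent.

Monthly rate r = 19.8%/12 = 1.65% = 0.0165.
Level-payment amortization: P = B₀·r / (1 − (1+r)^(−n)) = 1480.00·0.0165 / (1 − 1.0165^(−30)).
Denominator 1 − (1+r)^(−30) = 0.387961826.
P = 24.42 / 0.387961826 ≈ 62.94.

$62.94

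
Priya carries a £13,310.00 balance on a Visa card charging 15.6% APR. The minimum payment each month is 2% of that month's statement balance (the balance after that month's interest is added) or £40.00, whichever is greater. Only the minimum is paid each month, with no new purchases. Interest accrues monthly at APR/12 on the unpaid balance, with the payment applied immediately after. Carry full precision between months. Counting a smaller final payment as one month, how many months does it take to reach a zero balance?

Monthly rate r = 15.6%/12 = 1.3% = 0.013.
While 2% of the post-interest balance exceeds £40.00, each month B ← (B·(1+r))·(1 − 0.02), i.e. B shrinks by the factor (1+r)·0.98 = 0.99274.
This holds for months 1–262. Entering month 263 the balance is £1,972.81; 2% of the post-interest balance is now below £40.00, so the flat £40.00 minimum applies from here.
From month 263 a fixed £40.00 at rate r clears £1,972.81 in 80 more payments. Total: 262 + 80 = 342 months.

342 months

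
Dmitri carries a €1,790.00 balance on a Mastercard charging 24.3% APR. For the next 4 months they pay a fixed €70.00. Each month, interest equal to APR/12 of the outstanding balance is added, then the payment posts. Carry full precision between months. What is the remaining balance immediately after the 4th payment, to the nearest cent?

Monthly rate r = 24.3%/12 = 2.025% = 0.02025.
Each month: B ← B·(1+r) − €70.00.
Month 1: interest €36.25; balance after payment €1,756.25.
Month 2: interest €35.56; balance after payment €1,721.81.
Month 3: interest €34.87; balance after payment €1,686.68.
Month 4: interest €34.16; balance after payment €1,650.83.

€1,650.83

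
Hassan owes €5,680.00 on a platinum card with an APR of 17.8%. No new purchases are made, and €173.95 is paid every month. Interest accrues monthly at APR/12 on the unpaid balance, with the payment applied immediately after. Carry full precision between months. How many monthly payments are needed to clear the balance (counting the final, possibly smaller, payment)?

Monthly rate r = 17.8%/12 = 1.48333% = 0.0148333.
Recurrence: B ← B·(1+r) − €173.95.
Month 1: interest €84.25; balance after payment €5,590.30.
Month 2: interest €82.92; balance after payment €5,499.28.
Closed form: n = −ln(1 − rB₀/P)/ln(1+r) = −ln(0.51565)/ln(1.01483) ≈ 44.982, so the balance reaches zero during payment 45.

45 months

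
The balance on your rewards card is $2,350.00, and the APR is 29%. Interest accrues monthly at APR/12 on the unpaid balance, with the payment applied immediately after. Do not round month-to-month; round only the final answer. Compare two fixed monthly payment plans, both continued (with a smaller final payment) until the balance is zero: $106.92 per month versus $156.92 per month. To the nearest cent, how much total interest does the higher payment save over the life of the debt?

$439.26

Monthly rate r = 29%/12 = 2.41667% = 0.0241667.
At $106.92/mo: n = ⌈−ln(1 − rB₀/P)/ln(1+r)⌉ = 32 payments (last $77.44); total interest = total paid − $2,350.00 = $1,041.96.
At $156.92/mo: 19 payments (last $128.14); total interest $602.70.
Interest saved = $1,041.96 − $602.70 = $439.26.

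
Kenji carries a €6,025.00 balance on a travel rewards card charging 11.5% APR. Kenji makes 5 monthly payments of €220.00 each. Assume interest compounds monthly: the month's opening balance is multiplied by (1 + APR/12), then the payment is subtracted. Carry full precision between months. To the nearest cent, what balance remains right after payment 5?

€5,198.00

Monthly rate r = 11.5%/12 = 0.958333% = 0.00958333.
Each month: B ← B·(1+r) − €220.00.
Month 1: interest €57.74; balance after payment €5,862.74.
Month 2: interest €56.18; balance after payment €5,698.92.
Month 3: interest €54.61; balance after payment €5,533.54.
Month 4: interest €53.03; balance after payment €5,366.57.
Month 5: interest €51.43; balance after payment €5,198.00.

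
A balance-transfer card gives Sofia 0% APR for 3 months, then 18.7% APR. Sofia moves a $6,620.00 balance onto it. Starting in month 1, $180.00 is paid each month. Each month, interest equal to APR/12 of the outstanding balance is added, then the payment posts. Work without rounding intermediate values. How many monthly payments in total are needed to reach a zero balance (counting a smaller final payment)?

Promo months 1–3 at r₀ = 0%/12 = 0; months 4+ at r₁ = 18.7%/12 = 0.0155833.
After month 3 (no interest yet): B = $6,620.00 − 3·$180.00 = $6,080.00.
Then at r₁ with $180.00/mo: n₂ = −ln(1 − r₁·B/P)/ln(1+r₁) ≈ 48.33 → 49 more payments.

52 months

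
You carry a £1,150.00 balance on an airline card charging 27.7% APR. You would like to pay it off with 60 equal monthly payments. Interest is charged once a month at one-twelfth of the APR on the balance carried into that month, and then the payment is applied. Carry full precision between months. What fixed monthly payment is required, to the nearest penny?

Monthly rate r = 27.7%/12 = 2.30833% = 0.0230833.
Level-payment amortization: P = B₀·r / (1 − (1+r)^(−n)) = 1150.00·0.0230833 / (1 − 1.02308^(−60)).
Denominator 1 − (1+r)^(−60) = 0.745704068.
P = 26.5458 / 0.745704068 ≈ 35.60.

£35.60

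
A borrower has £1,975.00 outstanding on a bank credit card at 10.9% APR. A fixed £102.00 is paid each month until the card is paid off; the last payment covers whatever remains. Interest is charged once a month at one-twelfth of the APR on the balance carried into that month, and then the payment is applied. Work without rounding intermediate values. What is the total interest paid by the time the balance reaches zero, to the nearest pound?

Monthly rate r = 10.9%/12 = 0.908333% = 0.00908333.
Payoff takes n = ⌈−ln(1 − rB₀/P)/ln(1+r)⌉ = ⌈21.392⌉ = 22 payments; the last is £40.13.
Total paid = 21·£102.00 + £40.13 = £2,182.13.
Total interest = total paid − principal = £2,182.13 − £1,975.00 = £207.13.

£207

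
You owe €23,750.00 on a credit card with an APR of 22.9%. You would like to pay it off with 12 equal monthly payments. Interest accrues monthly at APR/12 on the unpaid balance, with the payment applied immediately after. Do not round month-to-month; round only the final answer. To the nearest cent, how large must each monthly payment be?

Monthly rate r = 22.9%/12 = 1.90833% = 0.0190833.
Level-payment amortization: P = B₀·r / (1 − (1+r)^(−n)) = 23750.00·0.0190833 / (1 − 1.01908^(−12)).
Denominator 1 − (1+r)^(−12) = 0.202953585.
P = 453.229 / 0.202953585 ≈ 2233.17.

€2,233.17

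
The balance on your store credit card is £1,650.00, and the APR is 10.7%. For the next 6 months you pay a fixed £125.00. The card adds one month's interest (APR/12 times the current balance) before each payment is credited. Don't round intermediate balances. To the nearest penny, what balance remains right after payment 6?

Monthly rate r = 10.7%/12 = 0.891667% = 0.00891667.
Each month: B ← B·(1+r) − £125.00.
Month 1: interest £14.71; balance after payment £1,539.71.
Month 2: interest £13.73; balance after payment £1,428.44.
Month 3: interest £12.74; balance after payment £1,316.18.
Month 4: interest £11.74; balance after payment £1,202.91.
Month 5: interest £10.73; balance after payment £1,088.64.
Month 6: interest £9.71; balance after payment £973.35.

£973.35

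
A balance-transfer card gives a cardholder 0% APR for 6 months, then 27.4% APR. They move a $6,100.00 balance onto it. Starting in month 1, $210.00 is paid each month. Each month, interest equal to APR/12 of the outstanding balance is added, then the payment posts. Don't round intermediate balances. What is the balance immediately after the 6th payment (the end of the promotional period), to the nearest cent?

$4,840.00

Promo months 1–6 at r₀ = 0%/12 = 0; months 7+ at r₁ = 27.4%/12 = 0.0228333.
After month 6 (no interest yet): B = $6,100.00 − 6·$210.00 = $4,840.00.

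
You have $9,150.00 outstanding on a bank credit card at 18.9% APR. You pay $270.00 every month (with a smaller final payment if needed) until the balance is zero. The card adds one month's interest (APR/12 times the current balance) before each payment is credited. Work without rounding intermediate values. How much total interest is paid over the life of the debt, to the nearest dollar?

Monthly rate r = 18.9%/12 = 1.575% = 0.01575.
Payoff takes n = ⌈−ln(1 − rB₀/P)/ln(1+r)⌉ = ⌈48.827⌉ = 49 payments; the last is $223.61.
Total paid = 48·$270.00 + $223.61 = $13,183.61.
Total interest = total paid − principal = $13,183.61 − $9,150.00 = $4,033.61.

$4,034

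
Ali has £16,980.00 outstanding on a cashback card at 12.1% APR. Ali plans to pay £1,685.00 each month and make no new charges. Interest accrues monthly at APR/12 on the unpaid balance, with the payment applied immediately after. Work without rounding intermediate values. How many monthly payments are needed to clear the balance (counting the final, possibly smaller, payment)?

Monthly rate r = 12.1%/12 = 1.00833% = 0.0100833.
Recurrence: B ← B·(1+r) − £1,685.00.
Month 1: interest £171.22; balance after payment £15,466.22.
Month 2: interest £155.95; balance after payment £13,937.17.
Closed form: n = −ln(1 − rB₀/P)/ln(1+r) = −ln(0.89839)/ln(1.01008) ≈ 10.680, so the balance reaches zero during payment 11.

11 payments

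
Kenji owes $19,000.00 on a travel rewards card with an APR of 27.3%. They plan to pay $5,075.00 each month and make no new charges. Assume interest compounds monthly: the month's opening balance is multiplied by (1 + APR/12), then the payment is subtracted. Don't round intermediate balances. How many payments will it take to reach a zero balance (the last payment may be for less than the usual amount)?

Monthly rate r = 27.3%/12 = 2.275% = 0.02275.
Recurrence: B ← B·(1+r) − $5,075.00.
Month 1: interest $432.25; balance after payment $14,357.25.
Month 2: interest $326.63; balance after payment $9,608.88.
Month 3: interest $218.60; balance after payment $4,752.48.
Month 4: interest $108.12; balance after payment $0.00.

4 payments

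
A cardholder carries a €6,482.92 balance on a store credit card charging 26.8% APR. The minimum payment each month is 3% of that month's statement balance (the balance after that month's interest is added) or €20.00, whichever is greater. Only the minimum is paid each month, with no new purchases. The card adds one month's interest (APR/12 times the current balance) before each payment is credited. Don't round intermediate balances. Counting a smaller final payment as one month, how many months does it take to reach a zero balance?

334 months

Monthly rate r = 26.8%/12 = 2.23333% = 0.0223333.
While 3% of the post-interest balance exceeds €20.00, each month B ← (B·(1+r))·(1 − 0.03), i.e. B shrinks by the factor (1+r)·0.97 = 0.99166.
This holds for months 1–275. Entering month 276 the balance is €648.55; 3% of the post-interest balance is now below €20.00, so the flat €20.00 minimum applies from here.
From month 276 a fixed €20.00 at rate r clears €648.55 in 59 more payments. Total: 275 + 59 = 334 months.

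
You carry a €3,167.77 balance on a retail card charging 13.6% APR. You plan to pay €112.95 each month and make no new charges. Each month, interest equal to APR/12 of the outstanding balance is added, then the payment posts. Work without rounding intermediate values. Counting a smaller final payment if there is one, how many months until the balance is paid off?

34 months

Monthly rate r = 13.6%/12 = 1.13333% = 0.0113333.
Recurrence: B ← B·(1+r) − €112.95.
Month 1: interest €35.90; balance after payment €3,090.72.
Month 2: interest €35.03; balance after payment €3,012.80.
Closed form: n = −ln(1 − rB₀/P)/ln(1+r) = −ln(0.68215)/ln(1.01133) ≈ 33.942, so the balance reaches zero during payment 34.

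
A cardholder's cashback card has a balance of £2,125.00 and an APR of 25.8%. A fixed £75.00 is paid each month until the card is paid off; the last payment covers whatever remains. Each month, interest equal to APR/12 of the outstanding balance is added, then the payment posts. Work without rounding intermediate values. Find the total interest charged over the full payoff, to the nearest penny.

£1,187.45

Monthly rate r = 25.8%/12 = 2.15% = 0.0215.
Payoff takes n = ⌈−ln(1 − rB₀/P)/ln(1+r)⌉ = ⌈44.165⌉ = 45 payments; the last is £12.45.
Total paid = 44·£75.00 + £12.45 = £3,312.45.
Total interest = total paid − principal = £3,312.45 − £2,125.00 = £1,187.45.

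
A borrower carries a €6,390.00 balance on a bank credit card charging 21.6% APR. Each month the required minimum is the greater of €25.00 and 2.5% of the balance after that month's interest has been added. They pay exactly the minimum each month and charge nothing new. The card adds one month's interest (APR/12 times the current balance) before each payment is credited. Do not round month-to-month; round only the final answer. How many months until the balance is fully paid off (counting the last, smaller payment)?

320 months

Monthly rate r = 21.6%/12 = 1.8% = 0.018.
While 2.5% of the post-interest balance exceeds €25.00, each month B ← (B·(1+r))·(1 − 0.025), i.e. B shrinks by the factor (1+r)·0.975 = 0.99255.
This holds for months 1–251. Entering month 252 the balance is €978.03; 2.5% of the post-interest balance is now below €25.00, so the flat €25.00 minimum applies from here.
From month 252 a fixed €25.00 at rate r clears €978.03 in 69 more payments. Total: 251 + 69 = 320 months.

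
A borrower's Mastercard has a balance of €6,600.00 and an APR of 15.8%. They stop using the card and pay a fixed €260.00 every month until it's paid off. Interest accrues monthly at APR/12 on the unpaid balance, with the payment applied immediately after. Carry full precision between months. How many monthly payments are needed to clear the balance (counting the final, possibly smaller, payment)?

Monthly rate r = 15.8%/12 = 1.31667% = 0.0131667.
Recurrence: B ← B·(1+r) − €260.00.
Month 1: interest €86.90; balance after payment €6,426.90.
Month 2: interest €84.62; balance after payment €6,251.52.
Closed form: n = −ln(1 − rB₀/P)/ln(1+r) = −ln(0.66577)/ln(1.01317) ≈ 31.100, so the balance reaches zero during payment 32.

32 payments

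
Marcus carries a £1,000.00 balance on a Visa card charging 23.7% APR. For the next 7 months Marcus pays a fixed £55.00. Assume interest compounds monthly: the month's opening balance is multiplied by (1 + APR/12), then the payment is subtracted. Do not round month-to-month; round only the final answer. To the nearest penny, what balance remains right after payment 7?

£738.14

Monthly rate r = 23.7%/12 = 1.975% = 0.01975.
Each month: B ← B·(1+r) − £55.00.
Month 1: interest £19.75; balance after payment £964.75.
Month 2: interest £19.05; balance after payment £928.80.
Month 3: interest £18.34; balance after payment £892.15.
Month 4: interest £17.62; balance after payment £854.77.
Month 5: interest £16.88; balance after payment £816.65.
Month 6: interest £16.13; balance after payment £777.78.
Month 7: interest £15.36; balance after payment £738.14.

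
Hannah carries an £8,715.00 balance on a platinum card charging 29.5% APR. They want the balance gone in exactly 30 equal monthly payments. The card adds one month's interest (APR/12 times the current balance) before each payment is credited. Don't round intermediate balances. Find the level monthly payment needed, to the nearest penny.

Monthly rate r = 29.5%/12 = 2.45833% = 0.0245833.
Level-payment amortization: P = B₀·r / (1 − (1+r)^(−n)) = 8715.00·0.0245833 / (1 − 1.02458^(−30)).
Denominator 1 − (1+r)^(−30) = 0.517406588.
P = 214.244 / 0.517406588 ≈ 414.07.

£414.07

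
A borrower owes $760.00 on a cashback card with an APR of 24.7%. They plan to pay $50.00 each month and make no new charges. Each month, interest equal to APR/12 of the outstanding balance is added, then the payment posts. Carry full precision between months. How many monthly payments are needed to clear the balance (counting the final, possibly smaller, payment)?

19 payments

Monthly rate r = 24.7%/12 = 2.05833% = 0.0205833.
Recurrence: B ← B·(1+r) − $50.00.
Month 1: interest $15.64; balance after payment $725.64.
Month 2: interest $14.94; balance after payment $690.58.
Closed form: n = −ln(1 − rB₀/P)/ln(1+r) = −ln(0.68713)/ln(1.02058) ≈ 18.417, so the balance reaches zero during payment 19.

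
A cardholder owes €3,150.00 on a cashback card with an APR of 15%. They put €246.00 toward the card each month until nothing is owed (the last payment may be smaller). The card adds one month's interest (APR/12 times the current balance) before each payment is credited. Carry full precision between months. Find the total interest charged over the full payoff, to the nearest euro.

Monthly rate r = 15%/12 = 1.25% = 0.0125.
Payoff takes n = ⌈−ln(1 − rB₀/P)/ln(1+r)⌉ = ⌈14.041⌉ = 15 payments; the last is €10.17.
Total paid = 14·€246.00 + €10.17 = €3,454.17.
Total interest = total paid − principal = €3,454.17 − €3,150.00 = €304.17.

€304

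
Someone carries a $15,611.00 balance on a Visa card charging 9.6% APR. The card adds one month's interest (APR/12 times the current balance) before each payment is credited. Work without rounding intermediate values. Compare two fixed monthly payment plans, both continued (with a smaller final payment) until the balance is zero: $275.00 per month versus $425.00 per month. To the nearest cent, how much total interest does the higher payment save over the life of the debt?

$2,335.24

Monthly rate r = 9.6%/12 = 0.8% = 0.008.
At $275.00/mo: n = ⌈−ln(1 − rB₀/P)/ln(1+r)⌉ = 76 payments (last $268.42); total interest = total paid − $15,611.00 = $5,282.42.
At $425.00/mo: 44 payments (last $283.18); total interest $2,947.18.
Interest saved = $5,282.42 − $2,947.18 = $2,335.24.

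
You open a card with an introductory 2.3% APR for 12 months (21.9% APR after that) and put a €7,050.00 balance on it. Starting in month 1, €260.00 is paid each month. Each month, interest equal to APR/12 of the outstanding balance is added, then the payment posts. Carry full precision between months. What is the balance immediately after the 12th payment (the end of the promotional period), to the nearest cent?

Promo months 1–12 at r₀ = 2.3%/12 = 0.00191667; months 13+ at r₁ = 21.9%/12 = 0.01825.
After month 12: iterate B ← B·(1+r₀) − €260.00 for 12 months → €4,060.77.

€4,060.77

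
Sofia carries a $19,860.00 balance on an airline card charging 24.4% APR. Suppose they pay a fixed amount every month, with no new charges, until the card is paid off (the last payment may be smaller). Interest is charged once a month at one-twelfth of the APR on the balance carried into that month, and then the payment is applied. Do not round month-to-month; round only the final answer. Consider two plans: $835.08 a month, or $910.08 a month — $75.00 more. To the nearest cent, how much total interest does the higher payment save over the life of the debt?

Monthly rate r = 24.4%/12 = 2.03333% = 0.0203333.
At $835.08/mo: n = ⌈−ln(1 − rB₀/P)/ln(1+r)⌉ = 33 payments (last $693.03); total interest = total paid − $19,860.00 = $7,555.59.
At $910.08/mo: 30 payments (last $124.52); total interest $6,656.84.
Interest saved = $7,555.59 − $6,656.84 = $898.75.

$898.75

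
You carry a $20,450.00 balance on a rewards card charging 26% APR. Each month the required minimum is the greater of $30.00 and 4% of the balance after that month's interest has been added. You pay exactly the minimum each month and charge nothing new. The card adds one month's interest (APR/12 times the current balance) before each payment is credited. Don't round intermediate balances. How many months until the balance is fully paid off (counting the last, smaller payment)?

207 months

Monthly rate r = 26%/12 = 2.16667% = 0.0216667.
While 4% of the post-interest balance exceeds $30.00, each month B ← (B·(1+r))·(1 − 0.04), i.e. B shrinks by the factor (1+r)·0.96 = 0.9808.
This holds for months 1–172. Entering month 173 the balance is $728.67; 4% of the post-interest balance is now below $30.00, so the flat $30.00 minimum applies from here.
From month 173 a fixed $30.00 at rate r clears $728.67 in 35 more payments. Total: 172 + 35 = 207 months.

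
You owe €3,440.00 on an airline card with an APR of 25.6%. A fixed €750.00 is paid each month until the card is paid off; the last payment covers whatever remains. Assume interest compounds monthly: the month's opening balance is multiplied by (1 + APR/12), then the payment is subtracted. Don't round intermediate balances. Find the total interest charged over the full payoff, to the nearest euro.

Monthly rate r = 25.6%/12 = 2.13333% = 0.0213333.
Payoff takes n = ⌈−ln(1 − rB₀/P)/ln(1+r)⌉ = ⌈4.878⌉ = 5 payments; the last is €659.48.
Total paid = 4·€750.00 + €659.48 = €3,659.48.
Total interest = total paid − principal = €3,659.48 − €3,440.00 = €219.48.

€219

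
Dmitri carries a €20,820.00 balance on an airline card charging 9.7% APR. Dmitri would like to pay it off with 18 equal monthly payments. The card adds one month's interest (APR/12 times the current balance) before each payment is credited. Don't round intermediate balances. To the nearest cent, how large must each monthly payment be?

€1,247.51

Monthly rate r = 9.7%/12 = 0.808333% = 0.00808333.
Level-payment amortization: P = B₀·r / (1 − (1+r)^(−n)) = 20820.00·0.00808333 / (1 − 1.00808^(−18)).
Denominator 1 − (1+r)^(−18) = 0.134904252.
P = 168.295 / 0.134904252 ≈ 1247.51.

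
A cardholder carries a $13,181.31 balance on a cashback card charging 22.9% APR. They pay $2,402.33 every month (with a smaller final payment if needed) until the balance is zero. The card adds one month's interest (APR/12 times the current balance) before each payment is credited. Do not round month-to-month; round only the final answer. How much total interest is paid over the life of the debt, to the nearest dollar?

$878

Monthly rate r = 22.9%/12 = 1.90833% = 0.0190833.
Payoff takes n = ⌈−ln(1 − rB₀/P)/ln(1+r)⌉ = ⌈5.851⌉ = 6 payments; the last is $2,047.37.
Total paid = 5·$2,402.33 + $2,047.37 = $14,059.02.
Total interest = total paid − principal = $14,059.02 − $13,181.31 = $877.71.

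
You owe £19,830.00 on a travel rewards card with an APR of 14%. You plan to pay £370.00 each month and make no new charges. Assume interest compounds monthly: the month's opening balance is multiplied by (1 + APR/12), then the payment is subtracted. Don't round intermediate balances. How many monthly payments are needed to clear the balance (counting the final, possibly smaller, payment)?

85 payments

Monthly rate r = 14%/12 = 1.16667% = 0.0116667.
Recurrence: B ← B·(1+r) − £370.00.
Month 1: interest £231.35; balance after payment £19,691.35.
Month 2: interest £229.73; balance after payment £19,551.08.
Closed form: n = −ln(1 − rB₀/P)/ln(1+r) = −ln(0.37473)/ln(1.01167) ≈ 84.623, so the balance reaches zero during payment 85.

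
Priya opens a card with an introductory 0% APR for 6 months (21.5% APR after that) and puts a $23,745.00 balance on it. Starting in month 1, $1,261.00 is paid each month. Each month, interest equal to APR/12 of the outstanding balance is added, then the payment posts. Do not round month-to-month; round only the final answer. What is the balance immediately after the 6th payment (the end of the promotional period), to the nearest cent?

$16,179.00

Promo months 1–6 at r₀ = 0%/12 = 0; months 7+ at r₁ = 21.5%/12 = 0.0179167.
After month 6 (no interest yet): B = $23,745.00 − 6·$1,261.00 = $16,179.00.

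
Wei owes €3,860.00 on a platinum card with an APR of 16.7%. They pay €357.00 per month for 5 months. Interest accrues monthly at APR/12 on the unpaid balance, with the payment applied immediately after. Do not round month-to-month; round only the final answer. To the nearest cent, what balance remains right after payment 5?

€2,300.79

Monthly rate r = 16.7%/12 = 1.39167% = 0.0139167.
Each month: B ← B·(1+r) − €357.00.
Month 1: interest €53.72; balance after payment €3,556.72.
Month 2: interest €49.50; balance after payment €3,249.22.
Month 3: interest €45.22; balance after payment €2,937.43.
Month 4: interest €40.88; balance after payment €2,621.31.
Month 5: interest €36.48; balance after payment €2,300.79.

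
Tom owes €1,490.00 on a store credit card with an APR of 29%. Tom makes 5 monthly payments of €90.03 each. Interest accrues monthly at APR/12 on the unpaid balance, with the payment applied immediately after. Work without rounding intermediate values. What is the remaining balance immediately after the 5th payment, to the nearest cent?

Monthly rate r = 29%/12 = 2.41667% = 0.0241667.
Each month: B ← B·(1+r) − €90.03.
Month 1: interest €36.01; balance after payment €1,435.98.
Month 2: interest €34.70; balance after payment €1,380.65.
Month 3: interest €33.37; balance after payment €1,323.99.
Month 4: interest €32.00; balance after payment €1,265.95.
Month 5: interest €30.59; balance after payment €1,206.52.

€1,206.52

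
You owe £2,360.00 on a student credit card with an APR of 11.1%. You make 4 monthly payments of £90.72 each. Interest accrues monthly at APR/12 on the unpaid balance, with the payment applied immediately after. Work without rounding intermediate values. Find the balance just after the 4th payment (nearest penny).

Monthly rate r = 11.1%/12 = 0.925% = 0.00925.
Each month: B ← B·(1+r) − £90.72.
Month 1: interest £21.83; balance after payment £2,291.11.
Month 2: interest £21.19; balance after payment £2,221.58.
Month 3: interest £20.55; balance after payment £2,151.41.
Month 4: interest £19.90; balance after payment £2,080.59.

£2,080.59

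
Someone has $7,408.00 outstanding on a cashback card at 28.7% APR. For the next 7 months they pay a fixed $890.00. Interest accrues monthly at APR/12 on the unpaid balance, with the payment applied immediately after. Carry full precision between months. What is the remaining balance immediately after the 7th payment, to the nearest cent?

Monthly rate r = 28.7%/12 = 2.39167% = 0.0239167.
Each month: B ← B·(1+r) − $890.00.
Month 1: interest $177.17; balance after payment $6,695.17.
Month 2: interest $160.13; balance after payment $5,965.30.
Month 3: interest $142.67; balance after payment $5,217.97.
Month 4: interest $124.80; balance after payment $4,452.77.
Month 5: interest $106.50; balance after payment $3,669.26.
Month 6: interest $87.76; balance after payment $2,867.02.
Month 7: interest $68.57; balance after payment $2,045.59.

$2,045.59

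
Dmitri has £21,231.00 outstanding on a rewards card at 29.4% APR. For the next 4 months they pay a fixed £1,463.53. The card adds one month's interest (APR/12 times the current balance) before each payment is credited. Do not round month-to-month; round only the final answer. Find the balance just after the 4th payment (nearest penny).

Monthly rate r = 29.4%/12 = 2.45% = 0.0245.
Each month: B ← B·(1+r) − £1,463.53.
Month 1: interest £520.16; balance after payment £20,287.63.
Month 2: interest £497.05; balance after payment £19,321.15.
Month 3: interest £473.37; balance after payment £18,330.98.
Month 4: interest £449.11; balance after payment £17,316.56.

£17,316.56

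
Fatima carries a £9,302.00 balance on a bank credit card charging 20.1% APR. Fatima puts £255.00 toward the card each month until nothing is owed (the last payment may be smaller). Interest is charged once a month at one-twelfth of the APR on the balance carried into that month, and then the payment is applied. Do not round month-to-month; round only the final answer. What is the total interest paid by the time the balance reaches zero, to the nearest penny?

£5,192.89

Monthly rate r = 20.1%/12 = 1.675% = 0.01675.
Payoff takes n = ⌈−ln(1 − rB₀/P)/ln(1+r)⌉ = ⌈56.842⌉ = 57 payments; the last is £214.89.
Total paid = 56·£255.00 + £214.89 = £14,494.89.
Total interest = total paid − principal = £14,494.89 − £9,302.00 = £5,192.89.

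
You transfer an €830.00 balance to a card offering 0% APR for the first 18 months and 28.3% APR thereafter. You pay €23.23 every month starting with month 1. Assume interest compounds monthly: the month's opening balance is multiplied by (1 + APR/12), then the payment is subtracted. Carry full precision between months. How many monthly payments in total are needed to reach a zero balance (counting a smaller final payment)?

42 months

Promo months 1–18 at r₀ = 0%/12 = 0; months 19+ at r₁ = 28.3%/12 = 0.0235833.
After month 18 (no interest yet): B = €830.00 − 18·€23.23 = €411.86.
Then at r₁ with €23.23/mo: n₂ = −ln(1 − r₁·B/P)/ln(1+r₁) ≈ 23.23 → 24 more payments.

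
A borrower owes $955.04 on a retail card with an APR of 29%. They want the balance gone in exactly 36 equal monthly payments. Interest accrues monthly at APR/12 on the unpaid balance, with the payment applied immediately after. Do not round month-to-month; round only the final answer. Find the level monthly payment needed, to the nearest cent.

$40.02

Monthly rate r = 29%/12 = 2.41667% = 0.0241667.
Level-payment amortization: P = B₀·r / (1 − (1+r)^(−n)) = 955.04·0.0241667 / (1 − 1.02417^(−36)).
Denominator 1 − (1+r)^(−36) = 0.576691417.
P = 23.0801 / 0.576691417 ≈ 40.02.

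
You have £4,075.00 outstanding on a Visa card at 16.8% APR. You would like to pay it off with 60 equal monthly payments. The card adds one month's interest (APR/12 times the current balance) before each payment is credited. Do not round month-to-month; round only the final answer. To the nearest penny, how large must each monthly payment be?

Monthly rate r = 16.8%/12 = 1.4% = 0.014.
Level-payment amortization: P = B₀·r / (1 − (1+r)^(−n)) = 4075.00·0.014 / (1 − 1.014^(−60)).
Denominator 1 − (1+r)^(−60) = 0.565767125.
P = 57.05 / 0.565767125 ≈ 100.84.

£100.84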